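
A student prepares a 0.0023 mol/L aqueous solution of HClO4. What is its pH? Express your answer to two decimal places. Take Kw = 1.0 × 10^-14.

pH = 2.64

HClO4 is a strong acid and dissociates completely, so [H+] = 0.0023 M.
pH = -log(0.0023) = 2.64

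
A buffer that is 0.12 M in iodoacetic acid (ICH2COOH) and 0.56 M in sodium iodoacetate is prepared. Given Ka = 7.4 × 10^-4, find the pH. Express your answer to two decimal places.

pKa = −log(7.4 × 10^-4) = 3.131
Henderson–Hasselbalch: pH = pKa + log([ICH2COO-]/[ICH2COOH]) = 3.131 + log(0.56/0.12)
pH = 3.131 + (+0.669) = 3.80

pH = 3.80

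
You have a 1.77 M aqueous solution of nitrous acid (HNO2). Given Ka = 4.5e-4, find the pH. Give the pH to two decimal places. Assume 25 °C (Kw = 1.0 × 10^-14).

HNO2 ⇌ NO2- + H+
Ka = [H+]²/(1.77 − [H+]) = 4.5 × 10^-4
Assume [H+] ≪ 1.77: [H+] ≈ √(4.5 × 10^-4 × 1.77) = 2.82 × 10^-2 M
pH = −log[H+] = −log(2.82 × 10^-2) = 1.55

pH = 1.55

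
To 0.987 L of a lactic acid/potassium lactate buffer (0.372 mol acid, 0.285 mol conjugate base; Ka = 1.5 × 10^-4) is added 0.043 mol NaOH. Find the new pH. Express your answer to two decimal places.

After neutralization: n(CH3CH(OH)COOH) = 0.329 mol, n(CH3CH(OH)COO-) = 0.328 mol.
pKa = −log(1.5 × 10^-4) = 3.824
pH = pKa + log([A⁻]/[HA]) = 3.824 + log(0.328/0.329) = 3.824 -0.001

pH = 3.82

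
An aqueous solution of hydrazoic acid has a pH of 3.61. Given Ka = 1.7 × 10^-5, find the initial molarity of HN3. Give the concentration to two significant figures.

C₀ = 3.8 × 10^-3 M

[H+] = 10^(-3.61) = 2.45 × 10^-4 M = x
Ka = x²/(C₀ − x) ⇒ C₀ = x + x²/Ka
C₀ = 2.45 × 10^-4 + (2.45 × 10^-4)²/(1.7 × 10^-5) = 3.78 × 10^-3 M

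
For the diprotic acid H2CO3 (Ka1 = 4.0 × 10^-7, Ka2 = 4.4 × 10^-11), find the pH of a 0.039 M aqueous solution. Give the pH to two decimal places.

Since Ka1 ≫ Ka2, the first ionization dominates [H+].
Ka1 = x²/(0.039 − x) = 4.0 × 10^-7
x ≈ √(4.0 × 10^-7 × 0.039) = 1.25 × 10^-4 M
pH = −log(1.25 × 10^-4) = 3.90

pH = 3.90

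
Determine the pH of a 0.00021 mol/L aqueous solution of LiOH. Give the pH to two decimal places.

pH = 10.32

LiOH is a strong base; [OH-] = 0.00021 M.
pOH = -log(0.00021) = 3.68
pH = 14.00 - 3.68 = 10.32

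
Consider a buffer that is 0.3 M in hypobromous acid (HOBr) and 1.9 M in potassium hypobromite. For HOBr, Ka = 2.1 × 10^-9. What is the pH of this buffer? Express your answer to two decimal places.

pH = 9.48

pKa = −log(2.1 × 10^-9) = 8.678
Using pH = pKa + log([base]/[acid]) with [base]/[acid] = 1.9/0.3:
pH = 8.678 + (+0.802) = 9.48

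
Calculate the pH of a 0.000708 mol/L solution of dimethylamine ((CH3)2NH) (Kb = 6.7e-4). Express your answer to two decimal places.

pH = 10.63

(CH3)2NH + H2O ⇌ (CH3)2NH2+ + OH-
From the ICE table, Kb = x²/(0.000708 − x) = 6.7 × 10^-4.
Here C₀/Kb ≈ 1.06, so the small-x approximation fails. Use the quadratic:
x = [−0.00067 + √(0.00067² + 1.9e-06)]/2 = 4.31 × 10^-4 M
pOH = −log(4.31 × 10^-4) = 3.37; pH = 14.00 − 3.37 = 10.63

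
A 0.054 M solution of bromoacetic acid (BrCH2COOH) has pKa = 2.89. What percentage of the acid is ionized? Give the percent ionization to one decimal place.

BrCH2COOH ⇌ BrCH2COO- + H+; let x = [H+] at equilibrium.
Ka = 10^(−2.89) = 1.29 × 10^-3
Ka = x²/(C₀ − x); solving the quadratic gives x = 7.73 × 10^-3 M.
% ionization = x/C₀ × 100% = 7.73 × 10^-3/0.054 × 100% = 14.3%

14.3%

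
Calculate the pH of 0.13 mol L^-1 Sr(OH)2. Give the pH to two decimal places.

Sr(OH)2 is a strong base (each formula unit releases 2 OH-); [OH-] = 0.26 M.
pOH = -log(0.26) = 0.59
pH = 14.00 - 0.59 = 13.41

pH = 13.41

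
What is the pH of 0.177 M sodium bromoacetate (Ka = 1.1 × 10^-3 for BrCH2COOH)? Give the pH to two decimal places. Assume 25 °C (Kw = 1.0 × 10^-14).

pH = 8.10

BrCH2COO- is the conjugate base of the weak acid BrCH2COOH.
Kb = Kw/Ka = 1.0×10^-14 / 1.1 × 10^-3 = 9.09 × 10^-12
From the ICE table, Kb = x²/(0.177 − x) = 9.09 × 10^-12.
Since Kb ≪ C₀, x ≈ √(Kb·C₀) = 1.27 × 10^-6 M.
Check: 0.00072% ionized — well under 5%, approximation valid.
pOH = 5.90, so pH = 14.00 − pOH = 8.10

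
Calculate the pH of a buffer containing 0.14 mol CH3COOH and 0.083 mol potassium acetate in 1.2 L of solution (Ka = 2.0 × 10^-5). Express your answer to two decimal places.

pKa = −log(2.0 × 10^-5) = 4.699
Henderson–Hasselbalch: pH = pKa + log([CH3COO-]/[CH3COOH]) = 4.699 + log(0.083/0.14)
pH = 4.699 + (-0.227) = 4.47

pH = 4.47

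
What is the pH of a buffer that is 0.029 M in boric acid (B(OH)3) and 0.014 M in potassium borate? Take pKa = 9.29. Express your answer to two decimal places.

Using pH = pKa + log([base]/[acid]) with [base]/[acid] = 0.014/0.029:
pH = 9.29 + (-0.316) = 8.97

pH = 8.97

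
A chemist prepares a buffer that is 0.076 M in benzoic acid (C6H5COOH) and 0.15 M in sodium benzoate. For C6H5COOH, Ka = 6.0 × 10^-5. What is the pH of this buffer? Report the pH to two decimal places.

pKa = −log(6.0 × 10^-5) = 4.222
pH = pKa + log([A⁻]/[HA]) = 4.222 + log(0.15/0.076)
pH = 4.222 + (+0.295) = 4.52

pH = 4.52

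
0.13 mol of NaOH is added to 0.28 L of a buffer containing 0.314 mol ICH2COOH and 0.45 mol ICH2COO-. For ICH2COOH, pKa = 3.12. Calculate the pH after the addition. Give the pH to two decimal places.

pH = 3.62

After neutralization: n(ICH2COOH) = 0.184 mol, n(ICH2COO-) = 0.58 mol.
pH = pKa + log([A⁻]/[HA]) = 3.12 + log(0.58/0.184) = 3.12 +0.499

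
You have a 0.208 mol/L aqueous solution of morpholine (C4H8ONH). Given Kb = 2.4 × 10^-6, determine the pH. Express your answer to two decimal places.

C4H8ONH + H2O ⇌ C4H8ONH2+ + OH-
Kb = x²/(0.208 − x) = 2.4 × 10^-6
Neglecting x in the denominator: x = √(2.4 × 10^-6 × 0.208) = 7.07 × 10^-4 M
pOH = −log(7.07 × 10^-4) = 3.15; pH = 14.00 − 3.15 = 10.85

pH = 10.85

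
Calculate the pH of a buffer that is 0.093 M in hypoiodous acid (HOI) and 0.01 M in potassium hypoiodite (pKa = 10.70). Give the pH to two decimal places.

Henderson–Hasselbalch: pH = pKa + log([OI-]/[HOI]) = 10.70 + log(0.01/0.093)
pH = 10.70 + (-0.968) = 9.73

pH = 9.73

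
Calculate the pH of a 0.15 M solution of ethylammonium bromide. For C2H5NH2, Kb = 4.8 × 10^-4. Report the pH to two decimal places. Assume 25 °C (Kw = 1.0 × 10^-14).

pH = 5.75

C2H5NH3+ is the conjugate acid of the weak base C2H5NH2.
Ka = Kw/Kb = 1.0×10^-14 / 4.8 × 10^-4 = 2.08 × 10^-11
From the ICE table, Ka = [H+]²/(0.15 − [H+]) = 2.08 × 10^-11.
Since Ka ≪ C₀, [H+] ≈ √(Ka·C₀) = 1.77 × 10^-6 M.
pH = −log[H+] = −log(1.77 × 10^-6) = 5.75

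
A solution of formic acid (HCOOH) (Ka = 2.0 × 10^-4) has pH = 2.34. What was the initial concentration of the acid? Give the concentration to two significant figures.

[H+] = 10^(-2.34) = 4.57 × 10^-3 M = x
Ka = x²/(C₀ − x) ⇒ C₀ = x + x²/Ka
C₀ = 4.57 × 10^-3 + (4.57 × 10^-3)²/(2.0 × 10^-4) = 1.09 × 10^-1 M

C₀ = 1.1 × 10^-1 M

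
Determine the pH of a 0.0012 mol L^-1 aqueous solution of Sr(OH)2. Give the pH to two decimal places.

pH = 11.38

Sr(OH)2 is a strong base (each formula unit releases 2 OH-); [OH-] = 0.0024 M.
pOH = -log(0.0024) = 2.62
pH = 14.00 - 2.62 = 11.38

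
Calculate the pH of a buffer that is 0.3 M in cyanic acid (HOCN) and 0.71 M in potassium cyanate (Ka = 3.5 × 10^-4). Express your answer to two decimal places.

pKa = −log(3.5 × 10^-4) = 3.456
Using pH = pKa + log([base]/[acid]) with [base]/[acid] = 0.71/0.3:
pH = 3.456 + (+0.374) = 3.83

pH = 3.83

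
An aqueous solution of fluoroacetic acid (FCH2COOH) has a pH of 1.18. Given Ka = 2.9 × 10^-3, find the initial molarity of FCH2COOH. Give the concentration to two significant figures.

[H+] = 10^(-1.18) = 6.61 × 10^-2 M = x
Ka = x²/(C₀ − x) ⇒ C₀ = x + x²/Ka
C₀ = 6.61 × 10^-2 + (6.61 × 10^-2)²/(2.9 × 10^-3) = 1.57 M

C₀ = 1.6 M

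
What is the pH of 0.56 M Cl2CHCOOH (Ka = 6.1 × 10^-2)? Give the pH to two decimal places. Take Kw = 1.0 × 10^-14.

pH = 0.80

Cl2CHCOOH ⇌ Cl2CHCOO- + H+
From the ICE table, Ka = x²/(0.56 − x) = 6.1 × 10^-2.
The 5% rule fails; solving x² + Ka·x − Ka·C₀ = 0 exactly:
x = [−0.061 + √(0.061² + 0.137)]/2 = 1.57 × 10^-1 M
pH = −log[H+] = −log(1.57 × 10^-1) = 0.80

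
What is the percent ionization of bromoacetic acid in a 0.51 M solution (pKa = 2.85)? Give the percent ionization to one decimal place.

5.1%

BrCH2COOH ⇌ BrCH2COO- + H+; let x = [H+] at equilibrium.
Ka = 10^(−2.85) = 1.41 × 10^-3
Solve x² + 0.00141x − 0.000719 = 0 → x = 2.61 × 10^-2 M
% ionization = x/C₀ × 100% = 2.61 × 10^-2/0.51 × 100% = 5.1%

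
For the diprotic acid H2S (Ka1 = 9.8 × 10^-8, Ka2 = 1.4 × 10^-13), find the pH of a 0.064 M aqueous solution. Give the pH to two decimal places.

Ka1 ≫ Ka2, so treat the first dissociation as the only significant source of H+.
Ka1 = x²/(0.064 − x) = 9.8 × 10^-8
x ≈ √(9.8 × 10^-8 × 0.064) = 7.92 × 10^-5 M
pH = −log(7.92 × 10^-5) = 4.10

pH = 4.10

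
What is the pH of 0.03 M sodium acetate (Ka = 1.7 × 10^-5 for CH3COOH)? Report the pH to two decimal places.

pH = 8.62

CH3COO- is the conjugate base of the weak acid CH3COOH.
Kb = Kw/Ka = 1.0×10^-14 / 1.7 × 10^-5 = 5.88 × 10^-10
From the ICE table, Kb = [OH-]²/(0.03 − [OH-]) = 5.88 × 10^-10.
Neglecting [OH-] in the denominator: [OH-] = √(5.88 × 10^-10 × 0.03) = 4.20 × 10^-6 M
pOH = −log(4.20 × 10^-6) = 5.38; pH = 14.00 − 5.38 = 8.62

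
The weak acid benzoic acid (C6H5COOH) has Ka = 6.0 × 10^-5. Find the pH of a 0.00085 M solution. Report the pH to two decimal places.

pH = 3.70

C6H5COOH ⇌ C6H5COO- + H+
Ka = [H+]²/(0.00085 − [H+]) = 6.0 × 10^-5
Here C₀/Ka ≈ 14.2, so the small-[H+] approximation fails. Use the quadratic:
[H+] = (−Ka + √(Ka² + 4·Ka·C₀))/2 = 1.98 × 10^-4 M
pH = −log[H+] = −log(1.98 × 10^-4) = 3.70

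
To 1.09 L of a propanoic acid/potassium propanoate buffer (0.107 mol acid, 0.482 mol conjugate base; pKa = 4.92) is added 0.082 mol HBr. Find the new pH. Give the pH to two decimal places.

pH = 5.25

Added H+ converts CH3CH2COO- to CH3CH2COOH: CH3CH2COOH → 0.189 mol, CH3CH2COO- → 0.4 mol.
pH = pKa + log([A⁻]/[HA]) = 4.92 + log(0.4/0.189) = 4.92 +0.326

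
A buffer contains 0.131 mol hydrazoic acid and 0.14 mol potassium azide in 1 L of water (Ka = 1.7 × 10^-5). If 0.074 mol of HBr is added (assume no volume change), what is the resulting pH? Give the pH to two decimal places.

Added H+ converts N3- to HN3: HN3 → 0.205 mol, N3- → 0.066 mol.
pKa = −log(1.7 × 10^-5) = 4.770
pH = pKa + log(n_N3-/n_HN3) = 4.770 + log(0.066/0.205) = 4.770 + (-0.492)

pH = 4.28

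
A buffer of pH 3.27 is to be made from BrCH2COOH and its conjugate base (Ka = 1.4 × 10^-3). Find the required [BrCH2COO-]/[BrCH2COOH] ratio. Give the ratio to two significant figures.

pKa = -log(1.4 × 10^-3) = 2.854
pH = pKa + log(r) ⇒ log(r) = 3.27 − 2.854 = +0.416
r = [BrCH2COO-]/[BrCH2COOH] = 10^(+0.416) = 2.61

ratio = 2.6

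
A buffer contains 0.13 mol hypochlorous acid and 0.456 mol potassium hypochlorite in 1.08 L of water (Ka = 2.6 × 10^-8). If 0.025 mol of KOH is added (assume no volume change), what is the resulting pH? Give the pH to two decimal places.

pH = 8.25

OH- converts HOCl to OCl-: HOCl → 0.105 mol, OCl- → 0.481 mol.
pKa = −log(2.6 × 10^-8) = 7.585
Henderson–Hasselbalch with mole ratio 0.481/0.105: pH = 7.585 + (+0.661)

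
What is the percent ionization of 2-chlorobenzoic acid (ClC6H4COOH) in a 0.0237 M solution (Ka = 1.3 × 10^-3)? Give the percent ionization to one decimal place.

20.8%

ClC6H4COOH ⇌ ClC6H4COO- + H+; let x = [H+] at equilibrium.
Solve x² + 0.0013x − 3.08e-05 = 0 → x = 4.94 × 10^-3 M
% ionization = x/C₀ × 100% = 4.94 × 10^-3/0.0237 × 100% = 20.8%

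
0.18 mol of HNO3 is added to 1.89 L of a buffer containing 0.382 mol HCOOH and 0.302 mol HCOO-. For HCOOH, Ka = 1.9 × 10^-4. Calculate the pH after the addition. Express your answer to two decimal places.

pH = 3.06

Added H+ converts HCOO- to HCOOH: HCOOH → 0.562 mol, HCOO- → 0.122 mol.
pKa = −log(1.9 × 10^-4) = 3.721
pH = pKa + log(n_HCOO-/n_HCOOH) = 3.721 + log(0.122/0.562) = 3.721 + (-0.663)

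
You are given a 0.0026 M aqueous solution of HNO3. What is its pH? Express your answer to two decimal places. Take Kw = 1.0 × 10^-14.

pH = 2.59

HNO3 is a strong acid and dissociates completely, so [H+] = 0.0026 M.
pH = -log(0.0026) = 2.59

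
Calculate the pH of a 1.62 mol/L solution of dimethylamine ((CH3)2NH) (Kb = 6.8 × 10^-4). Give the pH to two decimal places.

(CH3)2NH + H2O ⇌ (CH3)2NH2+ + OH-
Kb = [OH-]²/(1.62 − [OH-]) = 6.8 × 10^-4
Assume [OH-] ≪ 1.62: [OH-] ≈ √(6.8 × 10^-4 × 1.62) = 3.32 × 10^-2 M
Check: 2% ionized — well under 5%, approximation valid.
pOH = 1.48, so pH = 14.00 − pOH = 12.52

pH = 12.52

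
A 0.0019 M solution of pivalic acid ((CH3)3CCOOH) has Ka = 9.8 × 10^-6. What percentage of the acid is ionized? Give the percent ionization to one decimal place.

(CH3)3CCOOH ⇌ (CH3)3CCOO- + H+; let x = [H+] at equilibrium.
Ka = x²/(C₀ − x); solving the quadratic gives x = 1.32 × 10^-4 M.
Fraction ionized = 1.32 × 10^-4 / 0.0019 = 0.0695 → 6.9%

6.9%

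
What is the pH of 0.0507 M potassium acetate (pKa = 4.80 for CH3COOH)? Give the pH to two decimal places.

pH = 8.75

CH3COO- is the conjugate base of the weak acid CH3COOH.
Ka = 10^(−4.80) = 1.58 × 10^-5
Kb = Kw/Ka = 1.0×10^-14 / 1.58 × 10^-5 = 6.33 × 10^-10
From the ICE table, Kb = [OH-]²/(0.0507 − [OH-]) = 6.33 × 10^-10.
Assume [OH-] ≪ 0.0507: [OH-] ≈ √(6.33 × 10^-10 × 0.0507) = 5.67 × 10^-6 M
pOH = 5.25, so pH = 14.00 − pOH = 8.75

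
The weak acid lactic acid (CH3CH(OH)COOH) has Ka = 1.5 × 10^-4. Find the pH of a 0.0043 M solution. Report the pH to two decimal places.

CH3CH(OH)COOH ⇌ CH3CH(OH)COO- + H+
From the ICE table, Ka = x²/(0.0043 − x) = 1.5 × 10^-4.
Here C₀/Ka ≈ 28.7, so the small-x approximation fails. Use the quadratic:
x = [−0.00015 + √(0.00015² + 2.58e-06)]/2 = 7.32 × 10^-4 M
pH = −log[H+] = −log(7.32 × 10^-4) = 3.14

pH = 3.14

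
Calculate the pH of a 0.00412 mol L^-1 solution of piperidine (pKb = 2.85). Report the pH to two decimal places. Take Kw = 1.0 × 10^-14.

pH = 11.26

C5H10NH + H2O ⇌ C5H10NH2+ + OH-
Kb = 10^(−2.85) = 1.41 × 10^-3
Kb = [OH-]²/(0.00412 − [OH-]) = 1.41 × 10^-3
Here C₀/Kb ≈ 2.92, so the small-[OH-] approximation fails. Use the quadratic:
[OH-] = [−0.00141 + √(0.00141² + 2.32e-05)]/2 = 1.81 × 10^-3 M
pOH = 2.74, so pH = 14.00 − pOH = 11.26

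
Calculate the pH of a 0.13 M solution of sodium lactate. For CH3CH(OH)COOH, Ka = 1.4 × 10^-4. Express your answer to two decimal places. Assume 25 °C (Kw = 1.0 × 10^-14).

CH3CH(OH)COO- is the conjugate base of the weak acid CH3CH(OH)COOH.
Kb = Kw/Ka = 1.0×10^-14 / 1.4 × 10^-4 = 7.14 × 10^-11
From the ICE table, Kb = x²/(0.13 − x) = 7.14 × 10^-11.
Since Kb ≪ C₀, x ≈ √(Kb·C₀) = 3.05 × 10^-6 M.
Check: 0.0023% ionized — well under 5%, approximation valid.
pOH = 5.52, so pH = 14.00 − pOH = 8.48

pH = 8.48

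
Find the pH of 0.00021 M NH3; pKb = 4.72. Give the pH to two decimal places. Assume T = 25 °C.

NH3 + H2O ⇌ NH4+ + OH-
Kb = 10^(−4.72) = 1.91 × 10^-5
Kb = x²/(0.00021 − x) = 1.91 × 10^-5
Here C₀/Kb ≈ 11, so the small-x approximation fails. Use the quadratic:
x = (−Kb + √(Kb² + 4·Kb·C₀))/2 = 5.45 × 10^-5 M
pOH = 4.26, so pH = 14.00 − pOH = 9.74

pH = 9.74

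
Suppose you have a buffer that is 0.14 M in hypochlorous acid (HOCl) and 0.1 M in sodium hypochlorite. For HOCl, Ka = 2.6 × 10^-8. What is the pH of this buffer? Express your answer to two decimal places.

pKa = −log(2.6 × 10^-8) = 7.585
Using pH = pKa + log([base]/[acid]) with [base]/[acid] = 0.1/0.14:
pH = 7.585 + (-0.146) = 7.44

pH = 7.44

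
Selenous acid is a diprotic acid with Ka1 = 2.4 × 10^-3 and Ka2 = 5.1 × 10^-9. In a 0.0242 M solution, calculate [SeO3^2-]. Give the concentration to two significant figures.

5.1 × 10^-9 M

First ionization gives [H+] ≈ [HSeO3-] = 6.51 × 10^-3 M.
Second step: Ka2 = [H+][SeO3^2-]/[HSeO3-] ≈ [SeO3^2-] (since [H+] ≈ [HSeO3-]).
So [SeO3^2-] ≈ Ka2.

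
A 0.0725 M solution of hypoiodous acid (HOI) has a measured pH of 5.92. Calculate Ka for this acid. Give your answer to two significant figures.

[H+] = 10^(-5.92) = 1.20 × 10^-6 M
At equilibrium [HA] = 0.0725 − 1.20 × 10^-6 = 7.25 × 10^-2 M
Ka = [H+][A-]/[HA] = (1.20 × 10^-6)² / 7.25 × 10^-2 = 2.0 × 10^-11

Ka = 2.0 × 10^-11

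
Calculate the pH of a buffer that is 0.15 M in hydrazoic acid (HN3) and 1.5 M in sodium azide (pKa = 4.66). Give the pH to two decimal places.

pH = pKa + log([A⁻]/[HA]) = 4.66 + log(1.5/0.15)
pH = 4.66 + (+1.000) = 5.66

pH = 5.66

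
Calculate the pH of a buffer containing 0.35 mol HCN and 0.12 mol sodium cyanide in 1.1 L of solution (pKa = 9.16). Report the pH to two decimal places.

Henderson–Hasselbalch: pH = pKa + log([CN-]/[HCN]) = 9.16 + log(0.12/0.35)
pH = 9.16 + (-0.465) = 8.70

pH = 8.70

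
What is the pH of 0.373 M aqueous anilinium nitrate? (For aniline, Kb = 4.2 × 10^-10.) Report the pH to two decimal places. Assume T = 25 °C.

pH = 2.53

C6H5NH3+ is the conjugate acid of the weak base C6H5NH2.
Ka = Kw/Kb = 1.0×10^-14 / 4.2 × 10^-10 = 2.38 × 10^-5
From the ICE table, Ka = [H+]²/(0.373 − [H+]) = 2.38 × 10^-5.
Assume [H+] ≪ 0.373: [H+] ≈ √(2.38 × 10^-5 × 0.373) = 2.98 × 10^-3 M
pH = −log[H+] = −log(2.98 × 10^-3) = 2.53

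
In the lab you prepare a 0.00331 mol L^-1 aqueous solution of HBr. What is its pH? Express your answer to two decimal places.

pH = 2.48

HBr is a strong acid and dissociates completely, so [H+] = 0.00331 M.
pH = -log(0.00331) = 2.48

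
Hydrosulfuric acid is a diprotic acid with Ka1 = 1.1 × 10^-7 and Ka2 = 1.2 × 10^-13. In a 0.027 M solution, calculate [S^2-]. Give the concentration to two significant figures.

First ionization gives [H+] ≈ [HS-] = 5.45 × 10^-5 M.
Second step: Ka2 = [H+][S^2-]/[HS-] ≈ [S^2-] (since [H+] ≈ [HS-]).
So [S^2-] ≈ Ka2.

1.2 × 10^-13 M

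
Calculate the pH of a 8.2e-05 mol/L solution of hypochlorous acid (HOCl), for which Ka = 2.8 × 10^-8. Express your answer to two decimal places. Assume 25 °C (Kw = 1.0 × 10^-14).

pH = 5.82

HOCl ⇌ OCl- + H+
Ka = [H+]²/(8.2e-05 − [H+]) = 2.8 × 10^-8
Since Ka ≪ C₀, [H+] ≈ √(Ka·C₀) = 1.52 × 10^-6 M.
Check: 1.8% ionized — well under 5%, approximation valid.
pH = −log[H+] = −log(1.52 × 10^-6) = 5.82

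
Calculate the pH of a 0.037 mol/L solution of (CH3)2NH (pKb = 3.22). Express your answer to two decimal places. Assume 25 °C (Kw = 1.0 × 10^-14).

pH = 11.65

(CH3)2NH + H2O ⇌ (CH3)2NH2+ + OH-
Kb = 10^(−3.22) = 6.03 × 10^-4
From the ICE table, Kb = x²/(0.037 − x) = 6.03 × 10^-4.
The 5% rule fails; solving x² + Kb·x − Kb·C₀ = 0 exactly:
x = [−0.000603 + √(0.000603² + 8.92e-05)]/2 = 4.43 × 10^-3 M
pOH = 2.35, so pH = 14.00 − pOH = 11.65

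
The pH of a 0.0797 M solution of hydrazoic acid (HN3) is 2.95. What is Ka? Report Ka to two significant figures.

[H+] = 10^(-2.95) = 1.12 × 10^-3 M
At equilibrium [HA] = 0.0797 − 1.12 × 10^-3 = 7.86 × 10^-2 M
Ka = [H+][A-]/[HA] = (1.12 × 10^-3)² / 7.86 × 10^-2 = 1.6 × 10^-5

Ka = 1.6 × 10^-5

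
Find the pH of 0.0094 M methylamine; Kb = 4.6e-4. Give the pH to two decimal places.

CH3NH2 + H2O ⇌ CH3NH3+ + OH-
From the ICE table, Kb = [OH-]²/(0.0094 − [OH-]) = 4.6 × 10^-4.
[OH-] is not negligible relative to C₀; solve [OH-]² + 0.00046·[OH-] − 4.32e-06 = 0.
[OH-] = [−0.00046 + √(0.00046² + 1.73e-05)]/2 = 1.86 × 10^-3 M
pOH = 2.73, so pH = 14.00 − pOH = 11.27

pH = 11.27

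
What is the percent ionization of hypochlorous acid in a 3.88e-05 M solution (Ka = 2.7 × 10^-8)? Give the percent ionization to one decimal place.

HOCl ⇌ OCl- + H+; let x = [H+] at equilibrium.
x ≈ √(Ka·C₀) = √(2.7 × 10^-8 × 3.88e-05) = 1.02 × 10^-6 M
% ionization = x/C₀ × 100% = 1.02 × 10^-6/3.88e-05 × 100% = 2.6%

2.6%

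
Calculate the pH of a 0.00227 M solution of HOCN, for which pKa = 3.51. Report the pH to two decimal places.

pH = 3.16

HOCN ⇌ OCN- + H+
Ka = 10^(−3.51) = 3.09 × 10^-4
Ka = x²/(0.00227 − x) = 3.09 × 10^-4
x is not negligible relative to C₀; solve x² + 0.000309·x − 7.01e-07 = 0.
x = [−0.000309 + √(0.000309² + 2.81e-06)]/2 = 6.97 × 10^-4 M
pH = −log[H+] = −log(6.97 × 10^-4) = 3.16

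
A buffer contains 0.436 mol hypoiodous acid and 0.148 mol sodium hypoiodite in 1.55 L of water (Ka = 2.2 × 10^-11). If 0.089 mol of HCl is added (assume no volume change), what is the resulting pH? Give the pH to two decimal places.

pH = 9.71

After neutralization: n(HOI) = 0.525 mol, n(OI-) = 0.059 mol.
pKa = −log(2.2 × 10^-11) = 10.658
Henderson–Hasselbalch with mole ratio 0.059/0.525: pH = 10.658 + (-0.949)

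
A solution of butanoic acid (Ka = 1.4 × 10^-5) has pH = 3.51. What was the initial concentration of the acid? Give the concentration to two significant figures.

C₀ = 7.1 × 10^-3 M

[H+] = 10^(-3.51) = 3.09 × 10^-4 M = x
Ka = x²/(C₀ − x) ⇒ C₀ = x + x²/Ka
C₀ = 3.09 × 10^-4 + (3.09 × 10^-4)²/(1.4 × 10^-5) = 7.13 × 10^-3 M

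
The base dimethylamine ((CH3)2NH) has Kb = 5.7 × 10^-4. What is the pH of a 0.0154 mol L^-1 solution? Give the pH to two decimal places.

(CH3)2NH + H2O ⇌ (CH3)2NH2+ + OH-
From the ICE table, Kb = x²/(0.0154 − x) = 5.7 × 10^-4.
The 5% rule fails; solving x² + Kb·x − Kb·C₀ = 0 exactly:
x = (−Kb + √(Kb² + 4·Kb·C₀))/2 = 2.69 × 10^-3 M
pOH = 2.57, so pH = 14.00 − pOH = 11.43

pH = 11.43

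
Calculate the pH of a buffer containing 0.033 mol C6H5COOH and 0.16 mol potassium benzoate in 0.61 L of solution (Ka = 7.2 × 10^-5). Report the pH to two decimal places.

pKa = −log(7.2 × 10^-5) = 4.143
pH = pKa + log([A⁻]/[HA]) = 4.143 + log(0.16/0.033)
pH = 4.143 + (+0.686) = 4.83

pH = 4.83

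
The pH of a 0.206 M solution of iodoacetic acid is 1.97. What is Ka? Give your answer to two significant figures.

Ka = 5.9 × 10^-4

[H+] = 10^(-1.97) = 1.07 × 10^-2 M
At equilibrium [HA] = 0.206 − 1.07 × 10^-2 = 1.95 × 10^-1 M
Ka = [H+][A-]/[HA] = (1.07 × 10^-2)² / 1.95 × 10^-1 = 5.9 × 10^-4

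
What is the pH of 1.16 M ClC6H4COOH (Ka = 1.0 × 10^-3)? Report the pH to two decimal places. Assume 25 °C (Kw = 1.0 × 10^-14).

pH = 1.47

ClC6H4COOH ⇌ ClC6H4COO- + H+
Ka = x²/(1.16 − x) = 1.0 × 10^-3
Assume x ≪ 1.16: x ≈ √(1.0 × 10^-3 × 1.16) = 3.41 × 10^-2 M
Check: 2.9% ionized — well under 5%, approximation valid.
pH = −log(3.41 × 10^-2) = 1.47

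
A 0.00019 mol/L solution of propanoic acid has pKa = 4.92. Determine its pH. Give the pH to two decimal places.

pH = 4.38

CH3CH2COOH ⇌ CH3CH2COO- + H+
Ka = 10^(−4.92) = 1.20 × 10^-5
From the ICE table, Ka = x²/(0.00019 − x) = 1.20 × 10^-5.
The 5% rule fails; solving x² + Ka·x − Ka·C₀ = 0 exactly:
x = (−Ka + √(Ka² + 4·Ka·C₀))/2 = 4.21 × 10^-5 M
pH = −log(4.21 × 10^-5) = 4.38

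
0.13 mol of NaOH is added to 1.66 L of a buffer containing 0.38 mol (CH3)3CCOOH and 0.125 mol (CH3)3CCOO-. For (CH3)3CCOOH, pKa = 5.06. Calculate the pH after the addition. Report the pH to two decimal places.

pH = 5.07

After neutralization: n((CH3)3CCOOH) = 0.25 mol, n((CH3)3CCOO-) = 0.255 mol.
pH = pKa + log([A⁻]/[HA]) = 5.06 + log(0.255/0.25) = 5.06 +0.009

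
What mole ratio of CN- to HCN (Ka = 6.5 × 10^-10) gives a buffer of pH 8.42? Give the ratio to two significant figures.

pKa = -log(6.5 × 10^-10) = 9.187
pH = pKa + log(r) ⇒ log(r) = 8.42 − 9.187 = -0.767
r = [CN-]/[HCN] = 10^(-0.767) = 0.171

ratio = 0.17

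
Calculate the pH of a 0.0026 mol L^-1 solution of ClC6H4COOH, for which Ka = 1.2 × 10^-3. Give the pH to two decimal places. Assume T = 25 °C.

pH = 2.90

ClC6H4COOH ⇌ ClC6H4COO- + H+
Let x = [H+] at equilibrium. Ka = x²/(0.0026 − x).
x is not negligible relative to C₀; solve x² + 0.0012·x − 3.12e-06 = 0.
x = (−Ka + √(Ka² + 4·Ka·C₀))/2 = 1.27 × 10^-3 M
pH = −log(1.27 × 10^-3) = 2.90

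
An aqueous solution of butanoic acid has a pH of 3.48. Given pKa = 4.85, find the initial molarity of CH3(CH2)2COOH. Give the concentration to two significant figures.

C₀ = 8.1 × 10^-3 M

[H+] = 10^(-3.48) = 3.31 × 10^-4 M = x
Ka = 10^(−4.85) = 1.41 × 10^-5
Ka = x²/(C₀ − x) ⇒ C₀ = x + x²/Ka
C₀ = 3.31 × 10^-4 + (3.31 × 10^-4)²/(1.41 × 10^-5) = 8.10 × 10^-3 M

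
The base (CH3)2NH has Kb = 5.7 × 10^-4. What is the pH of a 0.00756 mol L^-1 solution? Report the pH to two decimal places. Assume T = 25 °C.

pH = 11.26

(CH3)2NH + H2O ⇌ (CH3)2NH2+ + OH-
From the ICE table, Kb = [OH-]²/(0.00756 − [OH-]) = 5.7 × 10^-4.
[OH-] is not negligible relative to C₀; solve [OH-]² + 0.00057·[OH-] − 4.31e-06 = 0.
[OH-] = [−0.00057 + √(0.00057² + 1.72e-05)]/2 = 1.81 × 10^-3 M
pOH = 2.74, so pH = 14.00 − pOH = 11.26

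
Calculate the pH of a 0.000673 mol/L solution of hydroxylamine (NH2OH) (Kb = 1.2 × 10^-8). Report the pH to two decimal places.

pH = 8.45

NH2OH + H2O ⇌ NH3OH+ + OH-
Kb = [OH-]²/(0.000673 − [OH-]) = 1.2 × 10^-8
Since Kb ≪ C₀, [OH-] ≈ √(Kb·C₀) = 2.84 × 10^-6 M.
Check: 0.42% ionized — well under 5%, approximation valid.
pOH = 5.55, so pH = 14.00 − pOH = 8.45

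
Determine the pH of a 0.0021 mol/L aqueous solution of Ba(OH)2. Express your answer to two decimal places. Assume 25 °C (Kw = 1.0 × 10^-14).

pH = 11.62

Ba(OH)2 is a strong base (each formula unit releases 2 OH-); [OH-] = 0.0042 M.
pOH = -log(0.0042) = 2.38
pH = 14.00 - 2.38 = 11.62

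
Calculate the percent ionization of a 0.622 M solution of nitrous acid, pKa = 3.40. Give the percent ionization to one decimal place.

HNO2 ⇌ NO2- + H+; let x = [H+] at equilibrium.
Ka = 10^(−3.40) = 3.98 × 10^-4
x ≈ √(Ka·C₀) = √(3.98 × 10^-4 × 0.622) = 1.57 × 10^-2 M
% ionization = x/C₀ × 100% = 1.57 × 10^-2/0.622 × 100% = 2.5%

2.5%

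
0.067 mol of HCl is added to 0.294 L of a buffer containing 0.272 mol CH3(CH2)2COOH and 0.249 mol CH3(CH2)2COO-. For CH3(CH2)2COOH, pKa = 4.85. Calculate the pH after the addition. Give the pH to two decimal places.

After neutralization: n(CH3(CH2)2COOH) = 0.339 mol, n(CH3(CH2)2COO-) = 0.182 mol.
pH = pKa + log(n_CH3(CH2)2COO-/n_CH3(CH2)2COOH) = 4.85 + log(0.182/0.339) = 4.85 + (-0.270)

pH = 4.58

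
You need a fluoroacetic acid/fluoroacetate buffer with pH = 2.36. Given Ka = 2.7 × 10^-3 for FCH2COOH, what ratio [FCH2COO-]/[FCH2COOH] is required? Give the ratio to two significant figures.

ratio = 0.62

pKa = -log(2.7 × 10^-3) = 2.569
pH = pKa + log(r) ⇒ log(r) = 2.36 − 2.569 = -0.209
r = [FCH2COO-]/[FCH2COOH] = 10^(-0.209) = 0.618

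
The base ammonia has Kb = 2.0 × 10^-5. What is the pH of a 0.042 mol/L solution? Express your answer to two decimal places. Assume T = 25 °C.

NH3 + H2O ⇌ NH4+ + OH-
From the ICE table, Kb = x²/(0.042 − x) = 2.0 × 10^-5.
Since Kb ≪ C₀, x ≈ √(Kb·C₀) = 9.17 × 10^-4 M.
pOH = −log(9.17 × 10^-4) = 3.04; pH = 14.00 − 3.04 = 10.96

pH = 10.96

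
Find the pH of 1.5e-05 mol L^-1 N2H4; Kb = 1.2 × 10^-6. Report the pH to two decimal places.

pH = 8.57

N2H4 + H2O ⇌ N2H5+ + OH-
From the ICE table, Kb = x²/(1.5e-05 − x) = 1.2 × 10^-6.
x is not negligible relative to C₀; solve x² + 1.2e-06·x − 1.8e-11 = 0.
x = [−1.2e-06 + √(1.2e-06² + 7.2e-11)]/2 = 3.68 × 10^-6 M
pOH = −log(3.68 × 10^-6) = 5.43; pH = 14.00 − 5.43 = 8.57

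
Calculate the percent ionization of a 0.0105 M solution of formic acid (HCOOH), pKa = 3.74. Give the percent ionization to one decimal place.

HCOOH ⇌ HCOO- + H+; let x = [H+] at equilibrium.
Ka = 10^(−3.74) = 1.82 × 10^-4
Ka = x²/(C₀ − x); solving the quadratic gives x = 1.29 × 10^-3 M.
% ionization = x/C₀ × 100% = 1.29 × 10^-3/0.0105 × 100% = 12.3%

12.3%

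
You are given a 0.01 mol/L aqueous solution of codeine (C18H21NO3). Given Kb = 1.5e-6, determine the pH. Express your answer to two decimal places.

C18H21NO3 + H2O ⇌ C18H22NO3+ + OH-
Kb = [OH-]²/(0.01 − [OH-]) = 1.5 × 10^-6
Neglecting [OH-] in the denominator: [OH-] = √(1.5 × 10^-6 × 0.01) = 1.22 × 10^-4 M
Check: 1.2% ionized — well under 5%, approximation valid.
pOH = −log(1.22 × 10^-4) = 3.91; pH = 14.00 − 3.91 = 10.09

pH = 10.09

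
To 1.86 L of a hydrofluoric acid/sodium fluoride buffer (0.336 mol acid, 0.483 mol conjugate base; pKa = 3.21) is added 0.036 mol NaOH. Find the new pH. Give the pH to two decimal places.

pH = 3.45

After neutralization: n(HF) = 0.3 mol, n(F-) = 0.519 mol.
pH = pKa + log(n_F-/n_HF) = 3.21 + log(0.519/0.3) = 3.21 + (+0.238)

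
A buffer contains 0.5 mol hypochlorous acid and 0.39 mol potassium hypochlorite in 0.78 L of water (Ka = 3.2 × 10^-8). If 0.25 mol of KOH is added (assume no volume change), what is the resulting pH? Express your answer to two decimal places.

pH = 7.90

After neutralization: n(HOCl) = 0.25 mol, n(OCl-) = 0.64 mol.
pKa = −log(3.2 × 10^-8) = 7.495
pH = pKa + log(n_OCl-/n_HOCl) = 7.495 + log(0.64/0.25) = 7.495 + (+0.408)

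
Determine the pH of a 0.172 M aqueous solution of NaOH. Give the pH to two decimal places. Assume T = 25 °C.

NaOH is a strong base; [OH-] = 0.172 M.
pOH = -log(0.172) = 0.76
pH = 14.00 - 0.76 = 13.24

pH = 13.24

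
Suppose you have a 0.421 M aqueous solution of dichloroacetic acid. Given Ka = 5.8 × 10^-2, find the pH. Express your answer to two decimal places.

pH = 0.89

Cl2CHCOOH ⇌ Cl2CHCOO- + H+
Ka = [H+]²/(0.421 − [H+]) = 5.8 × 10^-2
Here C₀/Ka ≈ 7.26, so the small-[H+] approximation fails. Use the quadratic:
[H+] = (−Ka + √(Ka² + 4·Ka·C₀))/2 = 1.30 × 10^-1 M
pH = −log(1.30 × 10^-1) = 0.89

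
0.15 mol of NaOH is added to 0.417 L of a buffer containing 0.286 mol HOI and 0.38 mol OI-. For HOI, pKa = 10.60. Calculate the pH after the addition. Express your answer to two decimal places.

OH- converts HOI to OI-: HOI → 0.136 mol, OI- → 0.53 mol.
pH = pKa + log(n_OI-/n_HOI) = 10.60 + log(0.53/0.136) = 10.60 + (+0.591)

pH = 11.19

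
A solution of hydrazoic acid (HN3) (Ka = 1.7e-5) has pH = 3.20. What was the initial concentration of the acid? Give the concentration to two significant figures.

[H+] = 10^(-3.20) = 6.31 × 10^-4 M = x
Ka = x²/(C₀ − x) ⇒ C₀ = x + x²/Ka
C₀ = 6.31 × 10^-4 + (6.31 × 10^-4)²/(1.7 × 10^-5) = 2.41 × 10^-2 M

C₀ = 2.4 × 10^-2 M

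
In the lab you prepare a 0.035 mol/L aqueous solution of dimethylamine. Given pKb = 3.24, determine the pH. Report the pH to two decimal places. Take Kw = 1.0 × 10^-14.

(CH3)2NH + H2O ⇌ (CH3)2NH2+ + OH-
Kb = 10^(−3.24) = 5.75 × 10^-4
From the ICE table, Kb = [OH-]²/(0.035 − [OH-]) = 5.75 × 10^-4.
[OH-] is not negligible relative to C₀; solve [OH-]² + 0.000575·[OH-] − 2.01e-05 = 0.
[OH-] = (−Kb + √(Kb² + 4·Kb·C₀))/2 = 4.21 × 10^-3 M
pOH = 2.38, so pH = 14.00 − pOH = 11.62

pH = 11.62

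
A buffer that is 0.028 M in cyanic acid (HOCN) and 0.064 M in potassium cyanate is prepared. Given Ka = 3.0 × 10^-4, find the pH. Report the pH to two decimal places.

pKa = −log(3.0 × 10^-4) = 3.523
pH = pKa + log([A⁻]/[HA]) = 3.523 + log(0.064/0.028)
pH = 3.523 + (+0.359) = 3.88

pH = 3.88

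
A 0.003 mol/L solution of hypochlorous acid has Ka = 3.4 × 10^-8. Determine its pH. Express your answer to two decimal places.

HOCl ⇌ OCl- + H+
Ka = x²/(0.003 − x) = 3.4 × 10^-8
Neglecting x in the denominator: x = √(3.4 × 10^-8 × 0.003) = 1.01 × 10^-5 M
(x/C₀ = 0.34% < 5%, so the approximation holds.)
pH = −log[H+] = −log(1.01 × 10^-5) = 5.00

pH = 5.00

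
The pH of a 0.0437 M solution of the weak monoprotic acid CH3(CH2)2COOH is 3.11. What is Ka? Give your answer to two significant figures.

[H+] = 10^(-3.11) = 7.76 × 10^-4 M
At equilibrium [HA] = 0.0437 − 7.76 × 10^-4 = 4.29 × 10^-2 M
Ka = [H+][A-]/[HA] = (7.76 × 10^-4)² / 4.29 × 10^-2 = 1.4 × 10^-5

Ka = 1.4 × 10^-5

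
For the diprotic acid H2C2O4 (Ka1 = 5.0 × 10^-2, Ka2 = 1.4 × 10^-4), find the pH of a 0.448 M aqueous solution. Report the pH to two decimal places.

pH = 0.90

Since Ka1 ≫ Ka2, the first ionization dominates [H+].
Ka1 = x²/(0.448 − x) = 5.0 × 10^-2
Solving the quadratic: x = (−Ka1 + √(Ka1² + 4·Ka1·C₀))/2 = 1.27 × 10^-1 M
pH = −log(1.27 × 10^-1) = 0.90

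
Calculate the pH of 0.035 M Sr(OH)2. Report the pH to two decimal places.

Sr(OH)2 is a strong base (each formula unit releases 2 OH-); [OH-] = 0.07 M.
pOH = -log(0.07) = 1.15
pH = 14.00 - 1.15 = 12.85

pH = 12.85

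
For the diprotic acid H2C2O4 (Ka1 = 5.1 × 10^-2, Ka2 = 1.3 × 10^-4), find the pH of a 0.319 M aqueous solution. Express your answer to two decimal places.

pH = 0.98

Ka1 ≫ Ka2, so treat the first dissociation as the only significant source of H+.
Ka1 = x²/(0.319 − x) = 5.1 × 10^-2
Solving the quadratic: x = (−Ka1 + √(Ka1² + 4·Ka1·C₀))/2 = 1.05 × 10^-1 M
pH = −log(1.05 × 10^-1) = 0.98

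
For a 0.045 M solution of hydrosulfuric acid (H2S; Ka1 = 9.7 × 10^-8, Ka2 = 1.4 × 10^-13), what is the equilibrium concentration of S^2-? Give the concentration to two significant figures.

1.4 × 10^-13 M

First ionization gives [H+] ≈ [HS-] = 6.61 × 10^-5 M.
Second step: Ka2 = [H+][S^2-]/[HS-] ≈ [S^2-] (since [H+] ≈ [HS-]).
So [S^2-] ≈ Ka2.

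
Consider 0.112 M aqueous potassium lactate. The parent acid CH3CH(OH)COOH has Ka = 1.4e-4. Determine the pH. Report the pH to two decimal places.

pH = 8.45

CH3CH(OH)COO- is the conjugate base of the weak acid CH3CH(OH)COOH.
Kb = Kw/Ka = 1.0×10^-14 / 1.4 × 10^-4 = 7.14 × 10^-11
From the ICE table, Kb = x²/(0.112 − x) = 7.14 × 10^-11.
Since Kb ≪ C₀, x ≈ √(Kb·C₀) = 2.83 × 10^-6 M.
(x/C₀ = 0.0025% < 5%, so the approximation holds.)
pOH = −log(2.83 × 10^-6) = 5.55; pH = 14.00 − 5.55 = 8.45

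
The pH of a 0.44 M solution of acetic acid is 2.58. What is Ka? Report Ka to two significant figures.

[H+] = 10^(-2.58) = 2.63 × 10^-3 M
At equilibrium [HA] = 0.44 − 2.63 × 10^-3 = 4.37 × 10^-1 M
Ka = [H+][A-]/[HA] = (2.63 × 10^-3)² / 4.37 × 10^-1 = 1.6 × 10^-5

Ka = 1.6 × 10^-5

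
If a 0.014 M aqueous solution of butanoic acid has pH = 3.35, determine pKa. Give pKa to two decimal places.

pKa = 4.83

[H+] = 10^(-3.35) = 4.47 × 10^-4 M
At equilibrium [HA] = 0.014 − 4.47 × 10^-4 = 1.36 × 10^-2 M
Ka = [H+][A-]/[HA] = (4.47 × 10^-4)² / 1.36 × 10^-2 = 1.47 × 10^-5
pKa = -log(1.47 × 10^-5) = 4.83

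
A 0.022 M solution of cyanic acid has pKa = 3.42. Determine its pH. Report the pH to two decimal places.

pH = 2.57

HOCN ⇌ OCN- + H+
Ka = 10^(−3.42) = 3.80 × 10^-4
Ka = [H+]²/(0.022 − [H+]) = 3.80 × 10^-4
The 5% rule fails; solving [H+]² + Ka·[H+] − Ka·C₀ = 0 exactly:
[H+] = [−0.00038 + √(0.00038² + 3.34e-05)]/2 = 2.71 × 10^-3 M
pH = −log(2.71 × 10^-3) = 2.57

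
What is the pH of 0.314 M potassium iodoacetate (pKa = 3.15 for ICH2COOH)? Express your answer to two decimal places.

ICH2COO- is the conjugate base of the weak acid ICH2COOH.
Ka = 10^(−3.15) = 7.08 × 10^-4
Kb = Kw/Ka = 1.0×10^-14 / 7.08 × 10^-4 = 1.41 × 10^-11
Kb = x²/(0.314 − x) = 1.41 × 10^-11
Since Kb ≪ C₀, x ≈ √(Kb·C₀) = 2.10 × 10^-6 M.
Check: 0.00067% ionized — well under 5%, approximation valid.
pOH = −log(2.10 × 10^-6) = 5.68; pH = 14.00 − 5.68 = 8.32

pH = 8.32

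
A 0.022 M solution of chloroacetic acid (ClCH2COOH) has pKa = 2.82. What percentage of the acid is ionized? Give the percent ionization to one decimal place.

23.0%

ClCH2COOH ⇌ ClCH2COO- + H+; let x = [H+] at equilibrium.
Ka = 10^(−2.82) = 1.51 × 10^-3
Solve x² + 0.00151x − 3.32e-05 = 0 → x = 5.06 × 10^-3 M
Fraction ionized = 5.06 × 10^-3 / 0.022 = 0.2300 → 23.0%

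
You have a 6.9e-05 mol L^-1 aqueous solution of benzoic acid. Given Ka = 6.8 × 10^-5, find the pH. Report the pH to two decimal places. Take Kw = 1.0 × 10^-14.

pH = 4.37

C6H5COOH ⇌ C6H5COO- + H+
Ka = [H+]²/(6.9e-05 − [H+]) = 6.8 × 10^-5
[H+] is not negligible relative to C₀; solve [H+]² + 6.8e-05·[H+] − 4.69e-09 = 0.
[H+] = [−6.8e-05 + √(6.8e-05² + 1.88e-08)]/2 = 4.25 × 10^-5 M
pH = −log[H+] = −log(4.25 × 10^-5) = 4.37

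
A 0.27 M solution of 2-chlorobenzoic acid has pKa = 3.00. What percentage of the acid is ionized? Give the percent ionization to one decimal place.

5.9%

ClC6H4COOH ⇌ ClC6H4COO- + H+; let x = [H+] at equilibrium.
Ka = 10^(−3.00) = 1.00 × 10^-3
Solve x² + 0.001x − 0.00027 = 0 → x = 1.59 × 10^-2 M
% ionization = x/C₀ × 100% = 1.59 × 10^-2/0.27 × 100% = 5.9%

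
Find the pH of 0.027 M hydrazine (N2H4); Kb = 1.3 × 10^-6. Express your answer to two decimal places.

pH = 10.27

N2H4 + H2O ⇌ N2H5+ + OH-
Let x = [OH-] at equilibrium. Kb = x²/(0.027 − x).
Neglecting x in the denominator: x = √(1.3 × 10^-6 × 0.027) = 1.87 × 10^-4 M
pOH = −log(1.87 × 10^-4) = 3.73; pH = 14.00 − 3.73 = 10.27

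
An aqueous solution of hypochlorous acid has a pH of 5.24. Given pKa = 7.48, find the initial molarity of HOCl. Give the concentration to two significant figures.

C₀ = 1.0 × 10^-3 M

[H+] = 10^(-5.24) = 5.75 × 10^-6 M = x
Ka = 10^(−7.48) = 3.31 × 10^-8
Ka = x²/(C₀ − x) ⇒ C₀ = x + x²/Ka
C₀ = 5.75 × 10^-6 + (5.75 × 10^-6)²/(3.31 × 10^-8) = 1.00 × 10^-3 M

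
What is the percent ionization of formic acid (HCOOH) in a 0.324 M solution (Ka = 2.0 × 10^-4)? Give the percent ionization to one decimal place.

HCOOH ⇌ HCOO- + H+; let x = [H+] at equilibrium.
x ≈ √(Ka·C₀) = √(2.0 × 10^-4 × 0.324) = 8.05 × 10^-3 M
% ionization = x/C₀ × 100% = 8.05 × 10^-3/0.324 × 100% = 2.5%

2.5%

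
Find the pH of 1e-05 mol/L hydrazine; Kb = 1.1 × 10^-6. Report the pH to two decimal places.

N2H4 + H2O ⇌ N2H5+ + OH-
Let x = [OH-] at equilibrium. Kb = x²/(1e-05 − x).
Here C₀/Kb ≈ 9.09, so the small-x approximation fails. Use the quadratic:
x = (−Kb + √(Kb² + 4·Kb·C₀))/2 = 2.81 × 10^-6 M
pOH = 5.55, so pH = 14.00 − pOH = 8.45

pH = 8.45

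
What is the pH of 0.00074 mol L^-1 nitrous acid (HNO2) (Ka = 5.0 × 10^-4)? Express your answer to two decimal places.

HNO2 ⇌ NO2- + H+
From the ICE table, Ka = [H+]²/(0.00074 − [H+]) = 5.0 × 10^-4.
[H+] is not negligible relative to C₀; solve [H+]² + 0.0005·[H+] − 3.7e-07 = 0.
[H+] = (−Ka + √(Ka² + 4·Ka·C₀))/2 = 4.08 × 10^-4 M
pH = −log[H+] = −log(4.08 × 10^-4) = 3.39

pH = 3.39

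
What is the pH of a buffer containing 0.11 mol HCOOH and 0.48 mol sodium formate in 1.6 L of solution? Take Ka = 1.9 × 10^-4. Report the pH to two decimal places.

pKa = −log(1.9 × 10^-4) = 3.721
Henderson–Hasselbalch: pH = pKa + log([HCOO-]/[HCOOH]) = 3.721 + log(0.48/0.11)
pH = 3.721 + (+0.640) = 4.36

pH = 4.36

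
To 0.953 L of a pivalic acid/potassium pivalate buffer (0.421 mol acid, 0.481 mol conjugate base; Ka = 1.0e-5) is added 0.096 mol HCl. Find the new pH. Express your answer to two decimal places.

pH = 4.87

After neutralization: n((CH3)3CCOOH) = 0.517 mol, n((CH3)3CCOO-) = 0.385 mol.
pKa = −log(1.0 × 10^-5) = 5.000
pH = pKa + log([A⁻]/[HA]) = 5.000 + log(0.385/0.517) = 5.000 -0.128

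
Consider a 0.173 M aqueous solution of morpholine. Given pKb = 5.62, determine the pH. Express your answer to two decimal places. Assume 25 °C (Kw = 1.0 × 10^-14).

pH = 10.81

C4H8ONH + H2O ⇌ C4H8ONH2+ + OH-
Kb = 10^(−5.62) = 2.40 × 10^-6
Let x = [OH-] at equilibrium. Kb = x²/(0.173 − x).
Neglecting x in the denominator: x = √(2.40 × 10^-6 × 0.173) = 6.44 × 10^-4 M
pOH = 3.19, so pH = 14.00 − pOH = 10.81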